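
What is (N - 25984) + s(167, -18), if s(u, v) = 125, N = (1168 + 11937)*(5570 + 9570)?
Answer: 198383841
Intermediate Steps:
N = 198409700 (N = 13105*15140 = 198409700)
(N - 25984) + s(167, -18) = (198409700 - 25984) + 125 = 198383716 + 125 = 198383841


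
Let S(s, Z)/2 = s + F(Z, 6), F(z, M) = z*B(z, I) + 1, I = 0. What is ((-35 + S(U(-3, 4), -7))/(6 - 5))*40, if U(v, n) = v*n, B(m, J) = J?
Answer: -2280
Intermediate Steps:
F(z, M) = 1 (F(z, M) = z*0 + 1 = 0 + 1 = 1)
U(v, n) = n*v
S(s, Z) = 2 + 2*s (S(s, Z) = 2*(s + 1) = 2*(1 + s) = 2 + 2*s)
((-35 + S(U(-3, 4), -7))/(6 - 5))*40 = ((-35 + (2 + 2*(4*(-3))))/(6 - 5))*40 = ((-35 + (2 + 2*(-12)))/1)*40 = ((-35 + (2 - 24))*1)*40 = ((-35 - 22)*1)*40 = -57*1*40 = -57*40 = -2280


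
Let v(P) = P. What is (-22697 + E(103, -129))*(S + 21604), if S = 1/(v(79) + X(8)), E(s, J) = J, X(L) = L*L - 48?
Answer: -46847648706/95 ≈ -4.9313e+8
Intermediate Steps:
X(L) = -48 + L² (X(L) = L² - 48 = -48 + L²)
S = 1/95 (S = 1/(79 + (-48 + 8²)) = 1/(79 + (-48 + 64)) = 1/(79 + 16) = 1/95 ≈ 0.010526)
(-22697 + E(103, -129))*(S + 21604) = (-22697 - 129)*(1/95 + 21604) = -22826*2052381/95 = -46847648706/95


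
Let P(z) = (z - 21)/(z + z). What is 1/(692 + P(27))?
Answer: 9/6229 ≈ 0.0014449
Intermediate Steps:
P(z) = (-21 + z)/(2*z) (P(z) = (-21 + z)/((2*z)) = (-21 + z)*(1/(2*z)) = (-21 + z)/(2*z))
1/(692 + P(27)) = 1/(692 + (1/2)*(-21 + 27)/27) = 1/(692 + (1/2)*(1/27)*6) = 1/(692 + 1/9) = 1/(6229/9) = 9/6229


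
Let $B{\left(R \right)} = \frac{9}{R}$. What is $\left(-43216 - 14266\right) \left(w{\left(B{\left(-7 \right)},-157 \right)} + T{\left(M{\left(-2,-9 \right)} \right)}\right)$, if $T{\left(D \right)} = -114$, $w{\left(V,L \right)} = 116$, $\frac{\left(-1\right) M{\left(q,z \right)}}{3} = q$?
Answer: $-114964$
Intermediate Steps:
$M{\left(q,z \right)} = - 3 q$
$\left(-43216 - 14266\right) \left(w{\left(B{\left(-7 \right)},-157 \right)} + T{\left(M{\left(-2,-9 \right)} \right)}\right) = \left(-43216 - 14266\right) \left(116 - 114\right) = \left(-57482\right) 2 = -114964$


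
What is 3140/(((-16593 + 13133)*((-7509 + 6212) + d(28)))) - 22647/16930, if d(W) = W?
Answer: -4969196429/3716761410 ≈ -1.3370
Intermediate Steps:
3140/(((-16593 + 13133)*((-7509 + 6212) + d(28)))) - 22647/16930 = 3140/(((-16593 + 13133)*((-7509 + 6212) + 28))) - 22647/16930 = 3140/((-3460*(-1297 + 28))) - 22647*1/16930 = 3140/((-3460*(-1269))) - 22647/16930 = 3140/4390740 - 22647/16930 = 3140*(1/4390740) - 22647/16930 = 157/219537 - 22647/16930 = -4969196429/3716761410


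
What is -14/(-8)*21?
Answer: 147/4 ≈ 36.750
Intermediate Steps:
-14/(-8)*21 = -14*(-⅛)*21 = (7/4)*21 = 147/4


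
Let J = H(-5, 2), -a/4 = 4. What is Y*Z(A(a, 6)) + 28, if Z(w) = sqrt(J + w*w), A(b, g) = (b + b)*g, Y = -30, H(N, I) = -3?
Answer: 28 - 30*sqrt(36861) ≈ -5731.8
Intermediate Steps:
a = -16 (a = -4*4 = -16)
J = -3
A(b, g) = 2*b*g (A(b, g) = (2*b)*g = 2*b*g)
Z(w) = sqrt(-3 + w**2) (Z(w) = sqrt(-3 + w*w) = sqrt(-3 + w**2))
Y*Z(A(a, 6)) + 28 = -30*sqrt(-3 + (2*(-16)*6)**2) + 28 = -30*sqrt(-3 + (-192)**2) + 28 = -30*sqrt(-3 + 36864) + 28 = -30*sqrt(36861) + 28 = 28 - 30*sqrt(36861)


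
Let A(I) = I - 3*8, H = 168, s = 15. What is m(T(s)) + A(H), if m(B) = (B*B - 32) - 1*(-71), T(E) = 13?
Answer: 352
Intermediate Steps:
A(I) = -24 + I (A(I) = I - 24 = -24 + I)
m(B) = 39 + B**2 (m(B) = (B**2 - 32) + 71 = (-32 + B**2) + 71 = 39 + B**2)
m(T(s)) + A(H) = (39 + 13**2) + (-24 + 168) = (39 + 169) + 144 = 208 + 144 = 352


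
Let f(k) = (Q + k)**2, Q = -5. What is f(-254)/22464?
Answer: 67081/22464 ≈ 2.9862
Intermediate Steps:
f(k) = (-5 + k)**2
f(-254)/22464 = (-5 - 254)**2/22464 = (-259)**2*(1/22464) = 67081*(1/22464) = 67081/22464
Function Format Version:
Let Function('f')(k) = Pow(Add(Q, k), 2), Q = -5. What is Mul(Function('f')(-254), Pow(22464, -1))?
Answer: Rational(67081, 22464) ≈ 2.9862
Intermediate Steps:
Function('f')(k) = Pow(Add(-5, k), 2)
Mul(Function('f')(-254), Pow(22464, -1)) = Mul(Pow(Add(-5, -254), 2), Pow(22464, -1)) = Mul(Pow(-259, 2), Rational(1, 22464)) = Mul(67081, Rational(1, 22464)) = Rational(67081, 22464)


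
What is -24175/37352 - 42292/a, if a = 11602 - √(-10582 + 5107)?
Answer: -21581814650793/5028022904408 - 211460*I*√219/134611879 ≈ -4.2923 - 0.023247*I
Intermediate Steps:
a = 11602 - 5*I*√219 (a = 11602 - √(-5475) = 11602 - 5*I*√219 ≈ 11602.0 - 73.993*I)
-24175/37352 - 42292/a = -24175/37352 - 42292/(11602 - 5*I*√219)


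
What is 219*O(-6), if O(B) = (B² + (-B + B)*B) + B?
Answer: 6570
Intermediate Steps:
O(B) = B + B² (O(B) = (B² + 0*B) + B = (B² + 0) + B = B² + B = B + B²)
219*O(-6) = 219*(-6*(1 - 6)) = 219*(-6*(-5)) = 219*30 = 6570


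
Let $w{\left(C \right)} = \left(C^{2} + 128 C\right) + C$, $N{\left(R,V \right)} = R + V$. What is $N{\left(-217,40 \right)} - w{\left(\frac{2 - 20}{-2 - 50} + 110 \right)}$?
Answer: $- \frac{17973439}{676} \approx -26588.0$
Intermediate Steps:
$w{\left(C \right)} = C^{2} + 129 C$
$N{\left(-217,40 \right)} - w{\left(\frac{2 - 20}{-2 - 50} + 110 \right)} = \left(-217 + 40\right) - \left(\frac{2 - 20}{-2 - 50} + 110\right) \left(129 + \left(\frac{2 - 20}{-2 - 50} + 110\right)\right) = -177 - \left(- \frac{18}{-52} + 110\right) \left(129 + \left(- \frac{18}{-52} + 110\right)\right) = -177 - \left(\left(-18\right) \left(- \frac{1}{52}\right) + 110\right) \left(129 + \left(\left(-18\right) \left(- \frac{1}{52}\right) + 110\right)\right) = -177 - \left(\frac{9}{26} + 110\right) \left(129 + \left(\frac{9}{26} + 110\right)\right) = -177 - \frac{2869 \left(129 + \frac{2869}{26}\right)}{26} = -177 - \frac{2869}{26} \cdot \frac{6223}{26} = -177 - \frac{17853787}{676} = - \frac{17973439}{676}$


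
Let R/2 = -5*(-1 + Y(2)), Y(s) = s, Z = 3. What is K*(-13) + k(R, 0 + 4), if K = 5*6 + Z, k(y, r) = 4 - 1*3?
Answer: -428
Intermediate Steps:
R = -10 (R = 2*(-5*(-1 + 2)) = 2*(-5*1) = 2*(-5) = -10)
k(y, r) = 1 (k(y, r) = 4 - 3 = 1)
K = 33 (K = 5*6 + 3 = 30 + 3 = 33)
K*(-13) + k(R, 0 + 4) = 33*(-13) + 1 = -429 + 1 = -428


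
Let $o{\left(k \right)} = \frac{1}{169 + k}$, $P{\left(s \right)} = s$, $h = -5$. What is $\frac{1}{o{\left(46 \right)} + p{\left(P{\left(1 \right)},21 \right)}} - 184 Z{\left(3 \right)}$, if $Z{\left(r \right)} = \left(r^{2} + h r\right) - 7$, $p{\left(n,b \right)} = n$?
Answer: $\frac{516887}{216} \approx 2393.0$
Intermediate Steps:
$Z{\left(r \right)} = -7 + r^{2} - 5 r$ ($Z{\left(r \right)} = \left(r^{2} - 5 r\right) - 7 = -7 + r^{2} - 5 r$)
$\frac{1}{o{\left(46 \right)} + p{\left(P{\left(1 \right)},21 \right)}} - 184 Z{\left(3 \right)} = \frac{1}{\frac{1}{169 + 46} + 1} - 184 \left(-7 + 3^{2} - 15\right) = \frac{1}{\frac{1}{215} + 1} - 184 \left(-7 + 9 - 15\right) = \frac{1}{\frac{1}{215} + 1} - 184 \left(-13\right) = \frac{1}{\frac{216}{215}} - -2392 = \frac{215}{216} + 2392 = \frac{516887}{216}$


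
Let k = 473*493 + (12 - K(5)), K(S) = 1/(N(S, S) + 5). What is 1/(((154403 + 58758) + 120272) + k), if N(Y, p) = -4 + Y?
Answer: 6/3399803 ≈ 1.7648e-6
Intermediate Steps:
K(S) = 1/(1 + S) (K(S) = 1/((-4 + S) + 5) = 1/(1 + S))
k = 1399205/6 (k = 473*493 + (12 - 1/(1 + 5)) = 233189 + (12 - 1/6) = 233189 + (12 - 1*⅙) = 233189 + (12 - ⅙) = 233189 + 71/6 = 1399205/6 ≈ 2.3320e+5)
1/(((154403 + 58758) + 120272) + k) = 1/(((154403 + 58758) + 120272) + 1399205/6) = 1/((213161 + 120272) + 1399205/6) = 1/(333433 + 1399205/6) = 1/(3399803/6) = 6/3399803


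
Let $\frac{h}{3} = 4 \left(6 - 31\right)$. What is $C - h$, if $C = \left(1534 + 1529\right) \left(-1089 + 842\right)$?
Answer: $-756261$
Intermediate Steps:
$h = -300$ ($h = 3 \cdot 4 \left(6 - 31\right) = 3 \cdot 4 \left(-25\right) = 3 \left(-100\right) = -300$)
$C = -756561$ ($C = 3063 \left(-247\right) = -756561$)
$C - h = -756561 - -300 = -756561 + 300 = -756261$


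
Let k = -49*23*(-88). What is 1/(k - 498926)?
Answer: -1/399750 ≈ -2.5016e-6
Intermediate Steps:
k = 99176 (k = -1127*(-88) = 99176)
1/(k - 498926) = 1/(99176 - 498926) = 1/(-399750) = -1/399750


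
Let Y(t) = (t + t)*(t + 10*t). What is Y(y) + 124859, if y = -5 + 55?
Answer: 179859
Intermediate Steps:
y = 50
Y(t) = 22*t² (Y(t) = (2*t)*(11*t) = 22*t²)
Y(y) + 124859 = 22*50² + 124859 = 22*2500 + 124859 = 55000 + 124859 = 179859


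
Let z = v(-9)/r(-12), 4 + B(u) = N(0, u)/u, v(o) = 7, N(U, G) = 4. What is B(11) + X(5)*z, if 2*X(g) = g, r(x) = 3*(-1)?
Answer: -625/66 ≈ -9.4697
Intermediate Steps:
r(x) = -3
B(u) = -4 + 4/u
X(g) = g/2
z = -7/3 (z = 7/(-3) = 7*(-⅓) = -7/3 ≈ -2.3333)
B(11) + X(5)*z = (-4 + 4/11) + ((½)*5)*(-7/3) = (-4 + 4*(1/11)) + (5/2)*(-7/3) = (-4 + 4/11) - 35/6 = -40/11 - 35/6 = -625/66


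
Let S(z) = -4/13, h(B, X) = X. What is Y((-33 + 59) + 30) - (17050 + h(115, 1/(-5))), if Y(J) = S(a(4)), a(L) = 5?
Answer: -1108257/65 ≈ -17050.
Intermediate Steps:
S(z) = -4/13 (S(z) = -4*1/13 = -4/13)
Y(J) = -4/13
Y((-33 + 59) + 30) - (17050 + h(115, 1/(-5))) = -4/13 - (17050 + 1/(-5)) = -4/13 - (17050 - ⅕) = -4/13 - 1*85249/5 = -4/13 - 85249/5 = -1108257/65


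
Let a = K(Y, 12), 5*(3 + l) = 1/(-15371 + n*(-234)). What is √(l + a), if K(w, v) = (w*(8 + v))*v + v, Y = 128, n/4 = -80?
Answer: √2720531387748770/297545 ≈ 175.30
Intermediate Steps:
n = -320 (n = 4*(-80) = -320)
K(w, v) = v + v*w*(8 + v) (K(w, v) = v*w*(8 + v) + v = v + v*w*(8 + v))
l = -892634/297545 (l = -3 + 1/(5*(-15371 - 320*(-234))) = -3 + 1/(5*(-15371 + 74880)) = -3 + (⅕)/59509 = -3 + (⅕)*(1/59509) = -3 + 1/297545 = -892634/297545 ≈ -3.0000)
a = 30732 (a = 12*(1 + 8*128 + 12*128) = 12*(1 + 1024 + 1536) = 12*2561 = 30732)
√(l + a) = √(-892634/297545 + 30732) = √(9143260306/297545) = √2720531387748770/297545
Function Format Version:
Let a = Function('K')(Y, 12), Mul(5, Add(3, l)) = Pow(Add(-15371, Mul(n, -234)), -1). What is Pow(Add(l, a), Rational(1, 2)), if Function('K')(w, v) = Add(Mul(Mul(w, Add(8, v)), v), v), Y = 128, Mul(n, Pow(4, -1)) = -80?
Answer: Mul(Rational(1, 297545), Pow(2720531387748770, Rational(1, 2))) ≈ 175.30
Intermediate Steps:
n = -320 (n = Mul(4, -80) = -320)
Function('K')(w, v) = Add(v, Mul(v, w, Add(8, v))) (Function('K')(w, v) = Add(Mul(v, w, Add(8, v)), v) = Add(v, Mul(v, w, Add(8, v))))
l = Rational(-892634, 297545) (l = Add(-3, Mul(Rational(1, 5), Pow(Add(-15371, Mul(-320, -234)), -1))) = Add(-3, Mul(Rational(1, 5), Pow(Add(-15371, 74880), -1))) = Add(-3, Mul(Rational(1, 5), Pow(59509, -1))) = Add(-3, Mul(Rational(1, 5), Rational(1, 59509))) = Add(-3, Rational(1, 297545)) = Rational(-892634, 297545) ≈ -3.0000)
a = 30732 (a = Mul(12, Add(1, Mul(8, 128), Mul(12, 128))) = Mul(12, Add(1, 1024, 1536)) = Mul(12, 2561) = 30732)
Pow(Add(l, a), Rational(1, 2)) = Pow(Add(Rational(-892634, 297545), 30732), Rational(1, 2)) = Pow(Rational(9143260306, 297545), Rational(1, 2)) = Mul(Rational(1, 297545), Pow(2720531387748770, Rational(1, 2)))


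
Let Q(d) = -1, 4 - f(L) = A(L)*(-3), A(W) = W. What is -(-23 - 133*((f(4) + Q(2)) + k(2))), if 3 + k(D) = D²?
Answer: 2151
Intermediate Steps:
k(D) = -3 + D²
f(L) = 4 + 3*L (f(L) = 4 - L*(-3) = 4 - (-3)*L = 4 + 3*L)
-(-23 - 133*((f(4) + Q(2)) + k(2))) = -(-23 - 133*(((4 + 3*4) - 1) + (-3 + 2²))) = -(-23 - 133*(((4 + 12) - 1) + (-3 + 4))) = -(-23 - 133*((16 - 1) + 1)) = -(-23 - 133*(15 + 1)) = -(-23 - 133*16) = -(-23 - 2128) = -1*(-2151) = 2151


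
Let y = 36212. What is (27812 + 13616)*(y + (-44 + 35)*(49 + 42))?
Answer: 1466261204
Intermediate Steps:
(27812 + 13616)*(y + (-44 + 35)*(49 + 42)) = (27812 + 13616)*(36212 + (-44 + 35)*(49 + 42)) = 41428*(36212 - 9*91) = 41428*(36212 - 819) = 41428*35393 = 1466261204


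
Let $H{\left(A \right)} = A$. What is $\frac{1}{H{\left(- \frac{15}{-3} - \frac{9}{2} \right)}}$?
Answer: $2$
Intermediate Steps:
$\frac{1}{H{\left(- \frac{15}{-3} - \frac{9}{2} \right)}} = \frac{1}{- \frac{15}{-3} - \frac{9}{2}} = \frac{1}{\left(-15\right) \left(- \frac{1}{3}\right) - \frac{9}{2}} = \frac{1}{5 - \frac{9}{2}} = \frac{1}{\frac{1}{2}} = 2$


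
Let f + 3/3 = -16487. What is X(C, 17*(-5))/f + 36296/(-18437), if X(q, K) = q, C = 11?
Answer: -598651255/303989256 ≈ -1.9693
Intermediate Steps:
f = -16488 (f = -1 - 16487 = -16488)
X(C, 17*(-5))/f + 36296/(-18437) = 11/(-16488) + 36296/(-18437) = 11*(-1/16488) + 36296*(-1/18437) = -11/16488 - 36296/18437 = -598651255/303989256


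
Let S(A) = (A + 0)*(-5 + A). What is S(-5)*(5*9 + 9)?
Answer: 2700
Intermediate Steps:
S(A) = A*(-5 + A)
S(-5)*(5*9 + 9) = (-5*(-5 - 5))*(5*9 + 9) = (-5*(-10))*(45 + 9) = 50*54 = 2700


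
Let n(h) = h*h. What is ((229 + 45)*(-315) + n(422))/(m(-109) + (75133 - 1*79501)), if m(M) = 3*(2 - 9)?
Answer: -91774/4389 ≈ -20.910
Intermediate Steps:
n(h) = h**2
m(M) = -21 (m(M) = 3*(-7) = -21)
((229 + 45)*(-315) + n(422))/(m(-109) + (75133 - 1*79501)) = ((229 + 45)*(-315) + 422**2)/(-21 + (75133 - 1*79501)) = (274*(-315) + 178084)/(-21 + (75133 - 79501)) = (-86310 + 178084)/(-21 - 4368) = 91774/(-4389) = 91774*(-1/4389) = -91774/4389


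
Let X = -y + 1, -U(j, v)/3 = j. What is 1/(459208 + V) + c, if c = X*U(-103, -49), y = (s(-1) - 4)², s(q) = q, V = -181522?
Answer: -2059319375/277686 ≈ -7416.0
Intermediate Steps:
U(j, v) = -3*j
y = 25 (y = (-1 - 4)² = (-5)² = 25)
X = -24 (X = -1*25 + 1 = -25 + 1 = -24)
c = -7416 (c = -(-72)*(-103) = -24*309 = -7416)
1/(459208 + V) + c = 1/(459208 - 181522) - 7416 = 1/277686 - 7416 = -2059319375/277686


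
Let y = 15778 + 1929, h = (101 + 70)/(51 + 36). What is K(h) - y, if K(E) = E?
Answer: -513446/29 ≈ -17705.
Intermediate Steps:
h = 57/29 (h = 171/87 = 171*(1/87) = 57/29 ≈ 1.9655)
y = 17707
K(h) - y = 57/29 - 1*17707 = 57/29 - 17707 = -513446/29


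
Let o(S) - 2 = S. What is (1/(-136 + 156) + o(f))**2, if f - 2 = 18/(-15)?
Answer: 3249/400 ≈ 8.1225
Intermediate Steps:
f = 4/5 (f = 2 + 18/(-15) = 2 + 18*(-1/15) = 2 - 6/5 = 4/5 ≈ 0.80000)
o(S) = 2 + S
(1/(-136 + 156) + o(f))**2 = (1/(-136 + 156) + (2 + 4/5))**2 = (1/20 + 14/5)**2 = (57/20)**2 = 3249/400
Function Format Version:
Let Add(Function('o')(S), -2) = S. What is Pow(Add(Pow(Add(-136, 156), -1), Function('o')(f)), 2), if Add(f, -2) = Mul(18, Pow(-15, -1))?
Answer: Rational(3249, 400) ≈ 8.1225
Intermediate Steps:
f = Rational(4, 5) (f = Add(2, Mul(18, Pow(-15, -1))) = Add(2, Mul(18, Rational(-1, 15))) = Add(2, Rational(-6, 5)) = Rational(4, 5) ≈ 0.80000)
Function('o')(S) = Add(2, S)
Pow(Add(Pow(Add(-136, 156), -1), Function('o')(f)), 2) = Pow(Add(Pow(Add(-136, 156), -1), Add(2, Rational(4, 5))), 2) = Pow(Add(Pow(20, -1), Rational(14, 5)), 2) = Pow(Add(Rational(1, 20), Rational(14, 5)), 2) = Pow(Rational(57, 20), 2) = Rational(3249, 400)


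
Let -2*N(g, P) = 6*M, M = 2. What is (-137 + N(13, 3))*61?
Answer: -8723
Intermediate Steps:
N(g, P) = -6 (N(g, P) = -3*2 = -½*12 = -6)
(-137 + N(13, 3))*61 = (-137 - 6)*61 = -143*61 = -8723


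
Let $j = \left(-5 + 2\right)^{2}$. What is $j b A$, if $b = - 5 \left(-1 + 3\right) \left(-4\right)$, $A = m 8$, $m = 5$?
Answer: $14400$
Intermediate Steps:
$j = 9$ ($j = \left(-3\right)^{2} = 9$)
$A = 40$ ($A = 5 \cdot 8 = 40$)
$b = 40$ ($b = \left(-5\right) 2 \left(-4\right) = \left(-10\right) \left(-4\right) = 40$)
$j b A = 9 \cdot 40 \cdot 40 = 360 \cdot 40 = 14400$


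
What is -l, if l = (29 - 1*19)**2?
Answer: -100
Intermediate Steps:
l = 100 (l = (29 - 19)**2 = 10**2 = 100)
-l = -1*100 = -100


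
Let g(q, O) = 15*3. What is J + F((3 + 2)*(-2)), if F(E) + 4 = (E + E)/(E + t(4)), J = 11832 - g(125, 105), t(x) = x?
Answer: 35359/3 ≈ 11786.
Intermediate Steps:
g(q, O) = 45
J = 11787 (J = 11832 - 1*45 = 11832 - 45 = 11787)
F(E) = -4 + 2*E/(4 + E) (F(E) = -4 + (E + E)/(E + 4) = -4 + (2*E)/(4 + E) = -4 + 2*E/(4 + E))
J + F((3 + 2)*(-2)) = 11787 + 2*(-8 - (3 + 2)*(-2))/(4 + (3 + 2)*(-2)) = 11787 + 2*(-8 - 5*(-2))/(4 + 5*(-2)) = 11787 + 2*(-8 - 1*(-10))/(4 - 10) = 11787 + 2*(-8 + 10)/(-6) = 11787 + 2*(-1/6)*2 = 11787 - 2/3 = 35359/3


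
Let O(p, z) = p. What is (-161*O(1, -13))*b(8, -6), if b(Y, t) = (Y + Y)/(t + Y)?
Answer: -1288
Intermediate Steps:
b(Y, t) = 2*Y/(Y + t) (b(Y, t) = (2*Y)/(Y + t) = 2*Y/(Y + t))
(-161*O(1, -13))*b(8, -6) = (-161*1)*(2*8/(8 - 6)) = -322*8/2 = -161*8 = -1288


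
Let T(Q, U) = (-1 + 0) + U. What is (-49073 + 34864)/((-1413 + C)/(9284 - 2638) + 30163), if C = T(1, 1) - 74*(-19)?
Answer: -94433014/200463291 ≈ -0.47107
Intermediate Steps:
T(Q, U) = -1 + U
C = 1406 (C = (-1 + 1) - 74*(-19) = 0 + 1406 = 1406)
(-49073 + 34864)/((-1413 + C)/(9284 - 2638) + 30163) = (-49073 + 34864)/((-1413 + 1406)/(9284 - 2638) + 30163) = -14209/(-7/6646 + 30163) = -14209/200463291/6646 = -14209*6646/200463291 = -94433014/200463291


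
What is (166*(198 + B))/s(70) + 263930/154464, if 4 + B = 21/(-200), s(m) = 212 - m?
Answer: 31307152553/137086800 ≈ 228.37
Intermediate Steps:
B = -821/200 (B = -4 + 21/(-200) = -4 + 21*(-1/200) = -4 - 21/200 = -821/200 ≈ -4.1050)
(166*(198 + B))/s(70) + 263930/154464 = (166*(198 - 821/200))/(212 - 1*70) + 263930/154464 = (166*(38779/200))/(212 - 70) + 263930*(1/154464) = (3218657/100)/142 + 131965/77232 = (3218657/100)*(1/142) + 131965/77232 = 3218657/14200 + 131965/77232 = 31307152553/137086800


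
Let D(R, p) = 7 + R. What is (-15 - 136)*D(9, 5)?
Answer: -2416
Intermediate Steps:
(-15 - 136)*D(9, 5) = (-15 - 136)*(7 + 9) = -151*16 = -2416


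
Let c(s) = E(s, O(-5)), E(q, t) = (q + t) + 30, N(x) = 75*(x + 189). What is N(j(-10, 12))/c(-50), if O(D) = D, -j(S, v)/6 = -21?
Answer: -945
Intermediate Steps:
j(S, v) = 126 (j(S, v) = -6*(-21) = 126)
N(x) = 14175 + 75*x (N(x) = 75*(189 + x) = 14175 + 75*x)
E(q, t) = 30 + q + t
c(s) = 25 + s (c(s) = 30 + s - 5 = 25 + s)
N(j(-10, 12))/c(-50) = (14175 + 75*126)/(25 - 50) = (14175 + 9450)/(-25) = 23625*(-1/25) = -945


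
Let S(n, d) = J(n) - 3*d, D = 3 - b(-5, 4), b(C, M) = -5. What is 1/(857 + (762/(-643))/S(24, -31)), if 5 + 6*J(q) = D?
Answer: 120241/103045013 ≈ 0.0011669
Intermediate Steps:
D = 8 (D = 3 - 1*(-5) = 3 + 5 = 8)
J(q) = 1/2 (J(q) = -5/6 + (1/6)*8 = -5/6 + 4/3 = 1/2)
S(n, d) = 1/2 - 3*d
1/(857 + (762/(-643))/S(24, -31)) = 1/(857 + (762/(-643))/(1/2 - 3*(-31))) = 1/(857 + (762*(-1/643))/(1/2 + 93)) = 1/(857 - 762/(643*187/2)) = 1/(857 - 762/643*2/187) = 1/(857 - 1524/120241) = 1/(103045013/120241) = 120241/103045013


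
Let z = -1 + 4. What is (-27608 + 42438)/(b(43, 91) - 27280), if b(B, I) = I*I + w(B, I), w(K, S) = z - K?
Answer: -14830/19039 ≈ -0.77893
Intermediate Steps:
z = 3
w(K, S) = 3 - K
b(B, I) = 3 + I² - B (b(B, I) = I*I + (3 - B) = I² + (3 - B) = 3 + I² - B)
(-27608 + 42438)/(b(43, 91) - 27280) = (-27608 + 42438)/((3 + 91² - 1*43) - 27280) = 14830/((3 + 8281 - 43) - 27280) = 14830/(8241 - 27280) = 14830/(-19039) = 14830*(-1/19039) = -14830/19039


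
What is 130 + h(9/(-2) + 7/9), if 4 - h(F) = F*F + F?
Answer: 40133/324 ≈ 123.87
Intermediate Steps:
h(F) = 4 - F - F² (h(F) = 4 - (F*F + F) = 4 - (F² + F) = 4 - (F + F²) = 4 + (-F - F²) = 4 - F - F²)
130 + h(9/(-2) + 7/9) = 130 + (4 - (9/(-2) + 7/9) - (9/(-2) + 7/9)²) = 130 + (4 - (9*(-½) + 7*(⅑)) - (9*(-½) + 7*(⅑))²) = 130 + (4 - (-9/2 + 7/9) - (-9/2 + 7/9)²) = 130 + (4 - 1*(-67/18) - (-67/18)²) = 130 + (4 + 67/18 - 1*4489/324) = 130 + (4 + 67/18 - 4489/324) = 130 - 1987/324 = 40133/324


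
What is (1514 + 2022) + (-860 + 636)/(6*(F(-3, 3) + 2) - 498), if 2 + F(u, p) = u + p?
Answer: 880576/249 ≈ 3536.4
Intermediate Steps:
F(u, p) = -2 + p + u (F(u, p) = -2 + (u + p) = -2 + (p + u) = -2 + p + u)
(1514 + 2022) + (-860 + 636)/(6*(F(-3, 3) + 2) - 498) = (1514 + 2022) + (-860 + 636)/(6*((-2 + 3 - 3) + 2) - 498) = 3536 - 224/(6*(-2 + 2) - 498) = 3536 - 224/(6*0 - 498) = 3536 - 224/(0 - 498) = 3536 - 224/(-498) = 3536 - 224*(-1/498) = 3536 + 112/249 = 880576/249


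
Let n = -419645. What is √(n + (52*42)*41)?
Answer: I*√330101 ≈ 574.54*I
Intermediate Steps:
√(n + (52*42)*41) = √(-419645 + (52*42)*41) = √(-419645 + 2184*41) = √(-419645 + 89544) = √(-330101) = I*√330101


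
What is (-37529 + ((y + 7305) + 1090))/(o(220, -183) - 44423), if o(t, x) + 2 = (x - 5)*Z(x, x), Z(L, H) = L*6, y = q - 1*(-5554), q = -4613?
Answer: -28193/161999 ≈ -0.17403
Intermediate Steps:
y = 941 (y = -4613 - 1*(-5554) = -4613 + 5554 = 941)
Z(L, H) = 6*L
o(t, x) = -2 + 6*x*(-5 + x) (o(t, x) = -2 + (x - 5)*(6*x) = -2 + (-5 + x)*(6*x) = -2 + 6*x*(-5 + x))
(-37529 + ((y + 7305) + 1090))/(o(220, -183) - 44423) = (-37529 + ((941 + 7305) + 1090))/((-2 - 30*(-183) + 6*(-183)²) - 44423) = (-37529 + (8246 + 1090))/((-2 + 5490 + 6*33489) - 44423) = (-37529 + 9336)/((-2 + 5490 + 200934) - 44423) = -28193/(206422 - 44423) = -28193/161999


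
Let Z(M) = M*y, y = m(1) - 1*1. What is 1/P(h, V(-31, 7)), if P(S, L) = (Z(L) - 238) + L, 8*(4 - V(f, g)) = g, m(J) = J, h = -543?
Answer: -8/1879 ≈ -0.0042576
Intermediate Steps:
V(f, g) = 4 - g/8
y = 0 (y = 1 - 1*1 = 1 - 1 = 0)
Z(M) = 0 (Z(M) = M*0 = 0)
P(S, L) = -238 + L (P(S, L) = (0 - 238) + L = -238 + L)
1/P(h, V(-31, 7)) = 1/(-238 + (4 - ⅛*7)) = 1/(-238 + (4 - 7/8)) = 1/(-238 + 25/8) = 1/(-1879/8) = -8/1879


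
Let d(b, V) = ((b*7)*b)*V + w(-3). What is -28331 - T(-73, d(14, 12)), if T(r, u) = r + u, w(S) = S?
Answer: -44719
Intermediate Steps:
d(b, V) = -3 + 7*V*b² (d(b, V) = ((b*7)*b)*V - 3 = ((7*b)*b)*V - 3 = (7*b²)*V - 3 = 7*V*b² - 3 = -3 + 7*V*b²)
-28331 - T(-73, d(14, 12)) = -28331 - (-73 + (-3 + 7*12*14²)) = -28331 - (-73 + (-3 + 7*12*196)) = -28331 - (-73 + (-3 + 16464)) = -28331 - (-73 + 16461) = -28331 - 1*16388 = -28331 - 16388 = -44719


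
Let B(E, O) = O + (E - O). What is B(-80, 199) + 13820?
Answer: 13740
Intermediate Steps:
B(E, O) = E
B(-80, 199) + 13820 = -80 + 13820 = 13740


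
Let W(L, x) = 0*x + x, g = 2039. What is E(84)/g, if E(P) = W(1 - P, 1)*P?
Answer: 84/2039 ≈ 0.041197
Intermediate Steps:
W(L, x) = x (W(L, x) = 0 + x = x)
E(P) = P (E(P) = 1*P = P)
E(84)/g = 84/2039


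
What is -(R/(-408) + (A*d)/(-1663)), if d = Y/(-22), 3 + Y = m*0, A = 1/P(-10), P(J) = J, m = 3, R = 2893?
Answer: 264607939/37317720 ≈ 7.0907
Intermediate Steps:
A = -⅒ (A = 1/(-10) = -⅒ ≈ -0.10000)
Y = -3 (Y = -3 + 3*0 = -3 + 0 = -3)
d = 3/22 (d = -3/(-22) = -3*(-1/22) = 3/22 ≈ 0.13636)
-(R/(-408) + (A*d)/(-1663)) = -(2893/(-408) - ⅒*3/22/(-1663)) = -(2893*(-1/408) - 3/220*(-1/1663)) = -(-2893/408 + 3/365860) = -1*(-264607939/37317720) = 264607939/37317720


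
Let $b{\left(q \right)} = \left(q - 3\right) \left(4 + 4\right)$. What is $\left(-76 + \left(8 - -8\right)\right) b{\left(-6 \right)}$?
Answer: $4320$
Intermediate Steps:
$b{\left(q \right)} = -24 + 8 q$ ($b{\left(q \right)} = \left(-3 + q\right) 8 = -24 + 8 q$)
$\left(-76 + \left(8 - -8\right)\right) b{\left(-6 \right)} = \left(-76 + \left(8 - -8\right)\right) \left(-24 + 8 \left(-6\right)\right) = \left(-76 + \left(8 + 8\right)\right) \left(-24 - 48\right) = \left(-76 + 16\right) \left(-72\right) = \left(-60\right) \left(-72\right) = 4320$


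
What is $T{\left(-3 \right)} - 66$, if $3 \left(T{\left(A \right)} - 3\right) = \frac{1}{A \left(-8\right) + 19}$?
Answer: $- \frac{8126}{129} \approx -62.992$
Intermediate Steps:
$T{\left(A \right)} = 3 + \frac{1}{3 \left(19 - 8 A\right)}$ ($T{\left(A \right)} = 3 + \frac{1}{3 \left(A \left(-8\right) + 19\right)} = 3 + \frac{1}{3 \left(- 8 A + 19\right)} = 3 + \frac{1}{3 \left(19 - 8 A\right)}$)
$T{\left(-3 \right)} - 66 = \frac{4 \left(-43 + 18 \left(-3\right)\right)}{3 \left(-19 + 8 \left(-3\right)\right)} - 66 = \frac{4 \left(-43 - 54\right)}{3 \left(-19 - 24\right)} - 66 = \frac{4}{3} \frac{1}{-43} \left(-97\right) - 66 = \frac{4}{3} \left(- \frac{1}{43}\right) \left(-97\right) - 66 = \frac{388}{129} - 66 = - \frac{8126}{129}$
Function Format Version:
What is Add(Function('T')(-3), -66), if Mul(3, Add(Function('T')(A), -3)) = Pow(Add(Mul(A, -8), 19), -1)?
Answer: Rational(-8126, 129) ≈ -62.992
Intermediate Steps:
Function('T')(A) = Add(3, Mul(Rational(1, 3), Pow(Add(19, Mul(-8, A)), -1))) (Function('T')(A) = Add(3, Mul(Rational(1, 3), Pow(Add(Mul(A, -8), 19), -1))) = Add(3, Mul(Rational(1, 3), Pow(Add(Mul(-8, A), 19), -1))) = Add(3, Mul(Rational(1, 3), Pow(Add(19, Mul(-8, A)), -1))))
Add(Function('T')(-3), -66) = Add(Mul(Rational(4, 3), Pow(Add(-19, Mul(8, -3)), -1), Add(-43, Mul(18, -3))), -66) = Add(Mul(Rational(4, 3), Pow(Add(-19, -24), -1), Add(-43, -54)), -66) = Add(Mul(Rational(4, 3), Pow(-43, -1), -97), -66) = Add(Mul(Rational(4, 3), Rational(-1, 43), -97), -66) = Add(Rational(388, 129), -66) = Rational(-8126, 129)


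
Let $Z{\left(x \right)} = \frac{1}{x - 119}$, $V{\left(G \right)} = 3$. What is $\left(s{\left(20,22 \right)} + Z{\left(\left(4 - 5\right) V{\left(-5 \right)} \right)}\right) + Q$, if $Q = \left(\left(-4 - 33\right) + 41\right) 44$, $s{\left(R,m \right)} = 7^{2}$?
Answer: $\frac{27449}{122} \approx 224.99$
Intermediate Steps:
$s{\left(R,m \right)} = 49$
$Z{\left(x \right)} = \frac{1}{-119 + x}$
$Q = 176$ ($Q = \left(-37 + 41\right) 44 = 4 \cdot 44 = 176$)
$\left(s{\left(20,22 \right)} + Z{\left(\left(4 - 5\right) V{\left(-5 \right)} \right)}\right) + Q = \left(49 + \frac{1}{-119 + \left(4 - 5\right) 3}\right) + 176 = \left(49 + \frac{1}{-119 - 3}\right) + 176 = \left(49 + \frac{1}{-122}\right) + 176 = \left(49 - \frac{1}{122}\right) + 176 = \frac{5977}{122} + 176 = \frac{27449}{122}$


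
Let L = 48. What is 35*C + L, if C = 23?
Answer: 853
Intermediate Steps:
35*C + L = 35*23 + 48 = 805 + 48 = 853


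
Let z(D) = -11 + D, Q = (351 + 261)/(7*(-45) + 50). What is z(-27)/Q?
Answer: 5035/306 ≈ 16.454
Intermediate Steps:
Q = -612/265 (Q = 612/(-315 + 50) = 612/(-265) = 612*(-1/265) = -612/265 ≈ -2.3094)
z(-27)/Q = (-11 - 27)/(-612/265) = -38*(-265/612) = 5035/306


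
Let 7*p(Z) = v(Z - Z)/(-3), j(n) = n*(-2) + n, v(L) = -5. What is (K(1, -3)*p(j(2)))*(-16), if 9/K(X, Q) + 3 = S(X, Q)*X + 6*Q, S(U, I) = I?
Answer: 10/7 ≈ 1.4286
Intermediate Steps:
K(X, Q) = 9/(-3 + 6*Q + Q*X) (K(X, Q) = 9/(-3 + (Q*X + 6*Q)) = 9/(-3 + (6*Q + Q*X)) = 9/(-3 + 6*Q + Q*X))
j(n) = -n (j(n) = -2*n + n = -n)
p(Z) = 5/21 (p(Z) = (-5/(-3))/7 = (-5*(-⅓))/7 = (⅐)*(5/3) = 5/21)
(K(1, -3)*p(j(2)))*(-16) = ((9/(-3 + 6*(-3) - 3*1))*(5/21))*(-16) = ((9/(-3 - 18 - 3))*(5/21))*(-16) = ((9/(-24))*(5/21))*(-16) = ((9*(-1/24))*(5/21))*(-16) = -3/8*5/21*(-16) = -5/56*(-16) = 10/7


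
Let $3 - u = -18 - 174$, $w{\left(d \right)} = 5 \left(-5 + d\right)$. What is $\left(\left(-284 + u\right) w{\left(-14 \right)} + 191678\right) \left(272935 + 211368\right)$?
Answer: $96925012299$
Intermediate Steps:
$w{\left(d \right)} = -25 + 5 d$
$u = 195$ ($u = 3 - \left(-18 - 174\right) = 3 - -192 = 3 + 192 = 195$)
$\left(\left(-284 + u\right) w{\left(-14 \right)} + 191678\right) \left(272935 + 211368\right) = \left(\left(-284 + 195\right) \left(-25 + 5 \left(-14\right)\right) + 191678\right) \left(272935 + 211368\right) = \left(- 89 \left(-25 - 70\right) + 191678\right) 484303 = \left(\left(-89\right) \left(-95\right) + 191678\right) 484303 = \left(8455 + 191678\right) 484303 = 200133 \cdot 484303 = 96925012299$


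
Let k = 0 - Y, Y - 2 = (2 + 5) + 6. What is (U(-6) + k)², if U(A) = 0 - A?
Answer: 81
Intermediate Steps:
Y = 15 (Y = 2 + ((2 + 5) + 6) = 2 + (7 + 6) = 2 + 13 = 15)
U(A) = -A
k = -15 (k = 0 - 1*15 = 0 - 15 = -15)
(U(-6) + k)² = (-1*(-6) - 15)² = (6 - 15)² = (-9)² = 81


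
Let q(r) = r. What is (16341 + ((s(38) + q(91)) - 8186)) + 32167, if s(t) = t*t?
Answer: 41857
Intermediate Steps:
s(t) = t²
(16341 + ((s(38) + q(91)) - 8186)) + 32167 = (16341 + ((38² + 91) - 8186)) + 32167 = (16341 + ((1444 + 91) - 8186)) + 32167 = (16341 + (1535 - 8186)) + 32167 = (16341 - 6651) + 32167 = 9690 + 32167 = 41857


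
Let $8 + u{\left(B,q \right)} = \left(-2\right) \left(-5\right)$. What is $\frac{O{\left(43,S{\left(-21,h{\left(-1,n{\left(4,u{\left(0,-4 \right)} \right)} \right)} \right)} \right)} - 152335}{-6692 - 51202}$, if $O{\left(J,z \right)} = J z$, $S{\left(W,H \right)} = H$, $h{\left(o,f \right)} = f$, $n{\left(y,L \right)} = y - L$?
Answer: $\frac{152249}{57894} \approx 2.6298$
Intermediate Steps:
$u{\left(B,q \right)} = 2$ ($u{\left(B,q \right)} = -8 - -10 = -8 + 10 = 2$)
$\frac{O{\left(43,S{\left(-21,h{\left(-1,n{\left(4,u{\left(0,-4 \right)} \right)} \right)} \right)} \right)} - 152335}{-6692 - 51202} = \frac{43 \left(4 - 2\right) - 152335}{-6692 - 51202} = \frac{43 \left(4 - 2\right) - 152335}{-57894} = \left(43 \cdot 2 - 152335\right) \left(- \frac{1}{57894}\right) = \left(86 - 152335\right) \left(- \frac{1}{57894}\right) = \left(-152249\right) \left(- \frac{1}{57894}\right) = \frac{152249}{57894}$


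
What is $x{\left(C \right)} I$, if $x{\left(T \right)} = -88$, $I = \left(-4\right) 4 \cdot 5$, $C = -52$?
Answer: $7040$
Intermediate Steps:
$I = -80$ ($I = \left(-16\right) 5 = -80$)
$x{\left(C \right)} I = \left(-88\right) \left(-80\right) = 7040$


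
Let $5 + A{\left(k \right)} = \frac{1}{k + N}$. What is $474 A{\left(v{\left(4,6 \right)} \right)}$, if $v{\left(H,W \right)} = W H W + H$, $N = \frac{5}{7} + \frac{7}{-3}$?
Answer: $- \frac{3637713}{1537} \approx -2366.8$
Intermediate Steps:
$N = - \frac{34}{21}$ ($N = 5 \cdot \frac{1}{7} + 7 \left(- \frac{1}{3}\right) = \frac{5}{7} - \frac{7}{3} = - \frac{34}{21} \approx -1.619$)
$v{\left(H,W \right)} = H + H W^{2}$ ($v{\left(H,W \right)} = H W W + H = H W^{2} + H = H + H W^{2}$)
$A{\left(k \right)} = -5 + \frac{1}{- \frac{34}{21} + k}$ ($A{\left(k \right)} = -5 + \frac{1}{k - \frac{34}{21}} = -5 + \frac{1}{- \frac{34}{21} + k}$)
$474 A{\left(v{\left(4,6 \right)} \right)} = 474 \frac{191 - 105 \cdot 4 \left(1 + 6^{2}\right)}{-34 + 21 \cdot 4 \left(1 + 6^{2}\right)} = 474 \frac{191 - 105 \cdot 4 \left(1 + 36\right)}{-34 + 21 \cdot 4 \left(1 + 36\right)} = 474 \frac{191 - 105 \cdot 4 \cdot 37}{-34 + 21 \cdot 4 \cdot 37} = 474 \frac{191 - 15540}{-34 + 21 \cdot 148} = 474 \frac{191 - 15540}{-34 + 3108} = 474 \cdot \frac{1}{3074} \left(-15349\right) = 474 \left(- \frac{15349}{3074}\right) = - \frac{3637713}{1537}$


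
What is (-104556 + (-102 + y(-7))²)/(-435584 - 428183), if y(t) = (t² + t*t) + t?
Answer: 104435/863767 ≈ 0.12091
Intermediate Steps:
y(t) = t + 2*t² (y(t) = (t² + t²) + t = 2*t² + t = t + 2*t²)
(-104556 + (-102 + y(-7))²)/(-435584 - 428183) = (-104556 + (-102 - 7*(1 + 2*(-7)))²)/(-435584 - 428183) = (-104556 + (-102 - 7*(1 - 14))²)/(-863767) = (-104556 + (-102 - 7*(-13))²)*(-1/863767) = (-104556 + (-102 + 91)²)*(-1/863767) = (-104556 + (-11)²)*(-1/863767) = (-104556 + 121)*(-1/863767) = -104435*(-1/863767) = 104435/863767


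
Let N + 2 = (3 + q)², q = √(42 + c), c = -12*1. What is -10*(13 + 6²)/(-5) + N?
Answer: 135 + 6*√30 ≈ 167.86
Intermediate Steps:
c = -12
q = √30 (q = √(42 - 12) = √30 ≈ 5.4772)
N = -2 + (3 + √30)² ≈ 69.863
-10*(13 + 6²)/(-5) + N = -10*(13 + 6²)/(-5) + (37 + 6*√30) = -10*(13 + 36)*(-⅕) + (37 + 6*√30) = -10*49*(-⅕) + (37 + 6*√30) = -490*(-⅕) + (37 + 6*√30) = 98 + (37 + 6*√30) = 135 + 6*√30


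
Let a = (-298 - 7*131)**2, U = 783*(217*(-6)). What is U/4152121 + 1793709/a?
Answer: 660303956771/681051647025 ≈ 0.96954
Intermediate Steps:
U = -1019466 (U = 783*(-1302) = -1019466)
a = 1476225 (a = (-298 - 917)**2 = (-1215)**2 = 1476225)
U/4152121 + 1793709/a = -1019466/4152121 + 1793709/1476225 = -1019466*1/4152121 + 1793709*(1/1476225) = -1019466/4152121 + 199301/164025 = 660303956771/681051647025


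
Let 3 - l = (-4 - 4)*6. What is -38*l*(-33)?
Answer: 63954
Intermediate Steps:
l = 51 (l = 3 - (-4 - 4)*6 = 3 - (-8)*6 = 3 - 1*(-48) = 3 + 48 = 51)
-38*l*(-33) = -38*51*(-33) = -1938*(-33) = 63954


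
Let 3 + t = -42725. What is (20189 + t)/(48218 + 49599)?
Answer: -22539/97817 ≈ -0.23042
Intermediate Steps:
t = -42728 (t = -3 - 42725 = -42728)
(20189 + t)/(48218 + 49599) = (20189 - 42728)/(48218 + 49599) = -22539/97817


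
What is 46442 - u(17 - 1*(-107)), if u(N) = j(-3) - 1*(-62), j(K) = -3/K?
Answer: 46379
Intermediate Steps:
u(N) = 63 (u(N) = -3/(-3) - 1*(-62) = -3*(-1/3) + 62 = 1 + 62 = 63)
46442 - u(17 - 1*(-107)) = 46442 - 1*63 = 46442 - 63 = 46379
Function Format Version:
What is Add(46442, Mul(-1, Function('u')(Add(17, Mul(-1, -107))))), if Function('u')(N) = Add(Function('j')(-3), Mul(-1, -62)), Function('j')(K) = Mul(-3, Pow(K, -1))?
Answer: 46379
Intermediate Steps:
Function('u')(N) = 63 (Function('u')(N) = Add(Mul(-3, Pow(-3, -1)), Mul(-1, -62)) = Add(Mul(-3, Rational(-1, 3)), 62) = Add(1, 62) = 63)
Add(46442, Mul(-1, Function('u')(Add(17, Mul(-1, -107))))) = Add(46442, Mul(-1, 63)) = Add(46442, -63) = 46379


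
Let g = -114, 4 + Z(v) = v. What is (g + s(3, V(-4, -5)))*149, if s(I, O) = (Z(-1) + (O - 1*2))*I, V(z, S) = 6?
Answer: -17433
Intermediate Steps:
Z(v) = -4 + v
s(I, O) = I*(-7 + O) (s(I, O) = ((-4 - 1) + (O - 1*2))*I = (-5 + (O - 2))*I = (-5 + (-2 + O))*I = (-7 + O)*I = I*(-7 + O))
(g + s(3, V(-4, -5)))*149 = (-114 + 3*(-7 + 6))*149 = (-114 + 3*(-1))*149 = (-114 - 3)*149 = -117*149 = -17433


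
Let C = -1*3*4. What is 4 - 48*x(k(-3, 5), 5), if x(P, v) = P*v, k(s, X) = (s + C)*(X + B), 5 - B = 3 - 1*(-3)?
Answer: 14404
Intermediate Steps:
C = -12 (C = -3*4 = -12)
B = -1 (B = 5 - (3 - 1*(-3)) = 5 - (3 + 3) = 5 - 1*6 = 5 - 6 = -1)
k(s, X) = (-1 + X)*(-12 + s) (k(s, X) = (s - 12)*(X - 1) = (-12 + s)*(-1 + X) = (-1 + X)*(-12 + s))
4 - 48*x(k(-3, 5), 5) = 4 - 48*(12 - 1*(-3) - 12*5 + 5*(-3))*5 = 4 - 48*(12 + 3 - 60 - 15)*5 = 4 - (-2880)*5 = 4 - 48*(-300) = 4 + 14400 = 14404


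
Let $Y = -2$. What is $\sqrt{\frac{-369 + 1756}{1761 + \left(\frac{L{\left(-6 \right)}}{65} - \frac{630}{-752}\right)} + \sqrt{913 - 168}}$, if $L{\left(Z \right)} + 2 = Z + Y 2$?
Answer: $\frac{\sqrt{162164863048760 + 205968451263201 \sqrt{745}}}{14351601} \approx 5.2992$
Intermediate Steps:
$L{\left(Z \right)} = -6 + Z$ ($L{\left(Z \right)} = -2 + \left(Z - 4\right) = -2 + \left(-4 + Z\right) = -6 + Z$)
$\sqrt{\frac{-369 + 1756}{1761 + \left(\frac{L{\left(-6 \right)}}{65} - \frac{630}{-752}\right)} + \sqrt{913 - 168}} = \sqrt{\frac{-369 + 1756}{1761 + \left(\frac{-6 - 6}{65} - \frac{630}{-752}\right)} + \sqrt{913 - 168}} = \sqrt{\frac{1387}{1761 - - \frac{15963}{24440}} + \sqrt{745}} = \sqrt{\frac{1387}{1761 + \left(- \frac{12}{65} + \frac{315}{376}\right)} + \sqrt{745}} = \sqrt{\frac{1387}{1761 + \frac{15963}{24440}} + \sqrt{745}} = \sqrt{\frac{1387}{\frac{43054803}{24440}} + \sqrt{745}} = \sqrt{1387 \cdot \frac{24440}{43054803} + \sqrt{745}} = \sqrt{\frac{33898280}{43054803} + \sqrt{745}}$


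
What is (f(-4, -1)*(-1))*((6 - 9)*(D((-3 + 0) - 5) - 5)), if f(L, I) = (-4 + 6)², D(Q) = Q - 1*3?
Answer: -192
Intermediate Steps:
D(Q) = -3 + Q (D(Q) = Q - 3 = -3 + Q)
f(L, I) = 4 (f(L, I) = 2² = 4)
(f(-4, -1)*(-1))*((6 - 9)*(D((-3 + 0) - 5) - 5)) = (4*(-1))*((6 - 9)*((-3 + ((-3 + 0) - 5)) - 5)) = -(-12)*((-3 + (-3 - 5)) - 5) = -(-12)*((-3 - 8) - 5) = -(-12)*(-11 - 5) = -(-12)*(-16) = -4*48 = -192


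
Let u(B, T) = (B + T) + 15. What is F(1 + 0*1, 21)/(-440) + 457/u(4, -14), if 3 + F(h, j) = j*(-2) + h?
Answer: 183/2 ≈ 91.500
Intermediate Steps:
u(B, T) = 15 + B + T
F(h, j) = -3 + h - 2*j (F(h, j) = -3 + (j*(-2) + h) = -3 + (-2*j + h) = -3 + (h - 2*j) = -3 + h - 2*j)
F(1 + 0*1, 21)/(-440) + 457/u(4, -14) = (-3 + (1 + 0*1) - 2*21)/(-440) + 457/(15 + 4 - 14) = (-3 + (1 + 0) - 42)*(-1/440) + 457/5 = (-3 + 1 - 42)*(-1/440) + 457*(⅕) = -44*(-1/440) + 457/5 = ⅒ + 457/5 = 183/2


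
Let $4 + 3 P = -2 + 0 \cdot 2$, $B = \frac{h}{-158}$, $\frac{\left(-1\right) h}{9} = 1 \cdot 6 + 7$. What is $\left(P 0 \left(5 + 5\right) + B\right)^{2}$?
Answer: $\frac{13689}{24964} \approx 0.54835$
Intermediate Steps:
$h = -117$ ($h = - 9 \left(1 \cdot 6 + 7\right) = - 9 \left(6 + 7\right) = \left(-9\right) 13 = -117$)
$B = \frac{117}{158}$ ($B = - \frac{117}{-158} = \left(-117\right) \left(- \frac{1}{158}\right) = \frac{117}{158} \approx 0.74051$)
$P = -2$ ($P = - \frac{4}{3} + \frac{-2 + 0 \cdot 2}{3} = - \frac{4}{3} + \frac{-2 + 0}{3} = - \frac{4}{3} + \frac{1}{3} \left(-2\right) = - \frac{4}{3} - \frac{2}{3} = -2$)
$\left(P 0 \left(5 + 5\right) + B\right)^{2} = \left(- 2 \cdot 0 \left(5 + 5\right) + \frac{117}{158}\right)^{2} = \left(- 2 \cdot 0 \cdot 10 + \frac{117}{158}\right)^{2} = \left(\left(-2\right) 0 + \frac{117}{158}\right)^{2} = \left(0 + \frac{117}{158}\right)^{2} = \left(\frac{117}{158}\right)^{2} = \frac{13689}{24964}$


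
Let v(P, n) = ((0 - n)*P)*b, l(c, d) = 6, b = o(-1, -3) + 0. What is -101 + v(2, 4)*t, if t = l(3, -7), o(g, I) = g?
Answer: -53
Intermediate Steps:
b = -1 (b = -1 + 0 = -1)
t = 6
v(P, n) = P*n (v(P, n) = ((0 - n)*P)*(-1) = ((-n)*P)*(-1) = -P*n*(-1) = P*n)
-101 + v(2, 4)*t = -101 + (2*4)*6 = -101 + 8*6 = -101 + 48 = -53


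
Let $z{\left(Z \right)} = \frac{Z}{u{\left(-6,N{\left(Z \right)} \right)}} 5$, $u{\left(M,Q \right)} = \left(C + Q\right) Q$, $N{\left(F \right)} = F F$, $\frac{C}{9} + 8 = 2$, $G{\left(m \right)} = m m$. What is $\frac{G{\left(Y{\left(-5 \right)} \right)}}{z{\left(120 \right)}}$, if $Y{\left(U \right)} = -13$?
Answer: $58187376$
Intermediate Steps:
$G{\left(m \right)} = m^{2}$
$C = -54$ ($C = -72 + 9 \cdot 2 = -72 + 18 = -54$)
$N{\left(F \right)} = F^{2}$
$u{\left(M,Q \right)} = Q \left(-54 + Q\right)$ ($u{\left(M,Q \right)} = \left(-54 + Q\right) Q = Q \left(-54 + Q\right)$)
$z{\left(Z \right)} = \frac{5}{Z \left(-54 + Z^{2}\right)}$ ($z{\left(Z \right)} = \frac{Z}{Z^{2} \left(-54 + Z^{2}\right)} 5 = Z \frac{1}{Z^{2} \left(-54 + Z^{2}\right)} 5 = \frac{1}{Z \left(-54 + Z^{2}\right)} 5 = \frac{5}{Z \left(-54 + Z^{2}\right)}$)
$\frac{G{\left(Y{\left(-5 \right)} \right)}}{z{\left(120 \right)}} = \frac{\left(-13\right)^{2}}{5 \cdot \frac{1}{120} \frac{1}{-54 + 120^{2}}} = \frac{169}{5 \cdot \frac{1}{120} \frac{1}{-54 + 14400}} = \frac{169}{5 \cdot \frac{1}{120} \cdot \frac{1}{14346}} = 169 \frac{1}{\frac{1}{344304}} = 169 \cdot 344304 = 58187376$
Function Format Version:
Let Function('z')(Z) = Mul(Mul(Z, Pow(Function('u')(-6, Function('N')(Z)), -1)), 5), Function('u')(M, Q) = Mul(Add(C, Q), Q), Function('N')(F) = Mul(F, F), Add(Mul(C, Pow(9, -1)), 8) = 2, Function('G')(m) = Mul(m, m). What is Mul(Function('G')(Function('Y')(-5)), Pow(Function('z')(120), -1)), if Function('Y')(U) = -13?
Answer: 58187376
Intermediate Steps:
Function('G')(m) = Pow(m, 2)
C = -54 (C = Add(-72, Mul(9, 2)) = Add(-72, 18) = -54)
Function('N')(F) = Pow(F, 2)
Function('u')(M, Q) = Mul(Q, Add(-54, Q)) (Function('u')(M, Q) = Mul(Add(-54, Q), Q) = Mul(Q, Add(-54, Q)))
Function('z')(Z) = Mul(5, Pow(Z, -1), Pow(Add(-54, Pow(Z, 2)), -1)) (Function('z')(Z) = Mul(Mul(Z, Pow(Mul(Pow(Z, 2), Add(-54, Pow(Z, 2))), -1)), 5) = Mul(Mul(Z, Mul(Pow(Z, -2), Pow(Add(-54, Pow(Z, 2)), -1))), 5) = Mul(Mul(Pow(Z, -1), Pow(Add(-54, Pow(Z, 2)), -1)), 5) = Mul(5, Pow(Z, -1), Pow(Add(-54, Pow(Z, 2)), -1)))
Mul(Function('G')(Function('Y')(-5)), Pow(Function('z')(120), -1)) = Mul(Pow(-13, 2), Pow(Mul(5, Pow(120, -1), Pow(Add(-54, Pow(120, 2)), -1)), -1)) = Mul(169, Pow(Mul(5, Rational(1, 120), Pow(Add(-54, 14400), -1)), -1)) = Mul(169, Pow(Mul(5, Rational(1, 120), Pow(14346, -1)), -1)) = Mul(169, Pow(Mul(5, Rational(1, 120), Rational(1, 14346)), -1)) = Mul(169, Pow(Rational(1, 344304), -1)) = Mul(169, 344304) = 58187376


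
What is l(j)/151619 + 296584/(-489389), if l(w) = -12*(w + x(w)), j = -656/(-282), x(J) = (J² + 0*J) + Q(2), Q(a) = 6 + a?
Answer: -298613888571272/491727845331957 ≈ -0.60728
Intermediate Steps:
x(J) = 8 + J² (x(J) = (J² + 0*J) + (6 + 2) = (J² + 0) + 8 = J² + 8 = 8 + J²)
j = 328/141 (j = -656*(-1/282) = 328/141 ≈ 2.3262)
l(w) = -96 - 12*w - 12*w² (l(w) = -12*(w + (8 + w²)) = -12*(8 + w + w²) = -96 - 12*w - 12*w²)
l(j)/151619 + 296584/(-489389) = (-96 - 12*328/141 - 12*(328/141)²)/151619 + 296584/(-489389) = (-96 - 1312/47 - 12*107584/19881)*(1/151619) + 296584*(-1/489389) = (-96 - 1312/47 - 430336/6627)*(1/151619) - 296584/489389 = -1251520/6627*1/151619 - 296584/489389 = -1251520/1004779113 - 296584/489389 = -298613888571272/491727845331957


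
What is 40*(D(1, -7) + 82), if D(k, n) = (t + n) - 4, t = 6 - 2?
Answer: 3000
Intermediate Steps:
t = 4
D(k, n) = n (D(k, n) = (4 + n) - 4 = n)
40*(D(1, -7) + 82) = 40*(-7 + 82) = 40*75 = 3000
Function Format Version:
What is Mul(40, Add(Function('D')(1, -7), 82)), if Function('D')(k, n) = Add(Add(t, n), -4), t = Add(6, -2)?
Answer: 3000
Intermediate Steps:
t = 4
Function('D')(k, n) = n (Function('D')(k, n) = Add(Add(4, n), -4) = n)
Mul(40, Add(Function('D')(1, -7), 82)) = Mul(40, Add(-7, 82)) = Mul(40, 75) = 3000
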